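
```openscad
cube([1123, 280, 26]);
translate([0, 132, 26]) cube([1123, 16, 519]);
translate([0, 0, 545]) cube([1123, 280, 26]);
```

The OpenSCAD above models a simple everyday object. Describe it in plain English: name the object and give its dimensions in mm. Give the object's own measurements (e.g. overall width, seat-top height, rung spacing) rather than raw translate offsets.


An I-beam lying along x, 1123 mm long. Overall section height 571 mm. Two flanges 280 mm wide (y) and 26 mm thick, one on the floor and one at the top; a web 16 mm thick runs between them, centred on the flange width.


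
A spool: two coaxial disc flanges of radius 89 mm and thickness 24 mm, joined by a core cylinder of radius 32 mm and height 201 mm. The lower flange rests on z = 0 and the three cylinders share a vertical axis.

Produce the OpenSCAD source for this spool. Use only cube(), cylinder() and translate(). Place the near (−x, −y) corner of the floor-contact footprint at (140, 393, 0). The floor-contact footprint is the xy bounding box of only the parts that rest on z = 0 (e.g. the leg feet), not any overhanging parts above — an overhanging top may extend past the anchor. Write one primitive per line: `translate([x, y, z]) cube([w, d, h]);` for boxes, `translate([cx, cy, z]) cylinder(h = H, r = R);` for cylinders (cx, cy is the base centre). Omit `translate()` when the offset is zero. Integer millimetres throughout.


translate([229, 482, 0]) cylinder(h = 24, r = 89);
translate([229, 482, 24]) cylinder(h = 201, r = 32);
translate([229, 482, 225]) cylinder(h = 24, r = 89);


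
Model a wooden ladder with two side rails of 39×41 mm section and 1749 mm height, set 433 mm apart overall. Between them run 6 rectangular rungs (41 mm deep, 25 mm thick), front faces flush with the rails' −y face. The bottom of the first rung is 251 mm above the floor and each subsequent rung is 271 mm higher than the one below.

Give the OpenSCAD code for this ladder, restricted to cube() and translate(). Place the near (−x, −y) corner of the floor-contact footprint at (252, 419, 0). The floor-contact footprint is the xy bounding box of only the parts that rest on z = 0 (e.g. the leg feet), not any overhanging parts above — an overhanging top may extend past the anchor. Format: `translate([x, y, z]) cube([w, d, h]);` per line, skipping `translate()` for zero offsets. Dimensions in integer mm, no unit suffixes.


// rung span = 433 - 2*39 = 355
// rung[k] z = 251 + k*271
translate([252, 419, 0]) cube([39, 41, 1749]);
translate([646, 419, 0]) cube([39, 41, 1749]);
translate([291, 419, 251]) cube([355, 41, 25]);
translate([291, 419, 522]) cube([355, 41, 25]);
translate([291, 419, 793]) cube([355, 41, 25]);
translate([291, 419, 1064]) cube([355, 41, 25]);
translate([291, 419, 1335]) cube([355, 41, 25]);
translate([291, 419, 1606]) cube([355, 41, 25]);


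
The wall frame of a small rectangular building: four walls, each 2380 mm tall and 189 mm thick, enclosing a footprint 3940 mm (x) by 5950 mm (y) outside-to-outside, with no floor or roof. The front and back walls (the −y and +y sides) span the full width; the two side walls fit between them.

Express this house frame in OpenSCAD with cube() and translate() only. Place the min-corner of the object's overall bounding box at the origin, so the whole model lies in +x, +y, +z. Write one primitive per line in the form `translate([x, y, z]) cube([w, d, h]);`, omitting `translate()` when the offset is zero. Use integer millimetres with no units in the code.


cube([3940, 189, 2380]);
translate([0, 5761, 0]) cube([3940, 189, 2380]);
translate([0, 189, 0]) cube([189, 5572, 2380]);
translate([3751, 189, 0]) cube([189, 5572, 2380]);


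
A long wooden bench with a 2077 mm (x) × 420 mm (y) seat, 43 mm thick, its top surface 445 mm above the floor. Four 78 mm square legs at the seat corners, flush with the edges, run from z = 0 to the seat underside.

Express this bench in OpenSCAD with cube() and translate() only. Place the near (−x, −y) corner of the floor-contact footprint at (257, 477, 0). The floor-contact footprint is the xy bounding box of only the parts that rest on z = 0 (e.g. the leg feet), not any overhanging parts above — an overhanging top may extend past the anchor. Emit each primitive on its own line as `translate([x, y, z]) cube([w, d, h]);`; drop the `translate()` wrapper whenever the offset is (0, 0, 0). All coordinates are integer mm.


translate([257, 477, 402]) cube([2077, 420, 43]);
translate([257, 477, 0]) cube([78, 78, 402]);
translate([257, 819, 0]) cube([78, 78, 402]);
translate([2256, 477, 0]) cube([78, 78, 402]);
translate([2256, 819, 0]) cube([78, 78, 402]);


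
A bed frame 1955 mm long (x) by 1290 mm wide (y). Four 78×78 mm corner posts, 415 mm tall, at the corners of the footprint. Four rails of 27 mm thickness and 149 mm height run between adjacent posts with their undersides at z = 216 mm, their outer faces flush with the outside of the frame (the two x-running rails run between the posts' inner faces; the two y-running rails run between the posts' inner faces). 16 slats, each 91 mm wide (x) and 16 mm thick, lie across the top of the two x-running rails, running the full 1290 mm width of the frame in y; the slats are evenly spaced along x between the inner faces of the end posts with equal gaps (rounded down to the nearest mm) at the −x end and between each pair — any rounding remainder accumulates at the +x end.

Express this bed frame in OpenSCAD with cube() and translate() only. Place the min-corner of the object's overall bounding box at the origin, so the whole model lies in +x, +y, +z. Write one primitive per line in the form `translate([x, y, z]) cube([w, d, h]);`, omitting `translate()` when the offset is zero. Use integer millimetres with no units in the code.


cube([78, 78, 415]);
translate([0, 1212, 0]) cube([78, 78, 415]);
translate([1877, 0, 0]) cube([78, 78, 415]);
translate([1877, 1212, 0]) cube([78, 78, 415]);
translate([78, 0, 216]) cube([1799, 27, 149]);
translate([78, 1263, 216]) cube([1799, 27, 149]);
translate([0, 78, 216]) cube([27, 1134, 149]);
translate([1928, 78, 216]) cube([27, 1134, 149]);
translate([98, 0, 365]) cube([91, 1290, 16]);
translate([209, 0, 365]) cube([91, 1290, 16]);
translate([320, 0, 365]) cube([91, 1290, 16]);
translate([431, 0, 365]) cube([91, 1290, 16]);
translate([542, 0, 365]) cube([91, 1290, 16]);
translate([653, 0, 365]) cube([91, 1290, 16]);
translate([764, 0, 365]) cube([91, 1290, 16]);
translate([875, 0, 365]) cube([91, 1290, 16]);
translate([986, 0, 365]) cube([91, 1290, 16]);
translate([1097, 0, 365]) cube([91, 1290, 16]);
translate([1208, 0, 365]) cube([91, 1290, 16]);
translate([1319, 0, 365]) cube([91, 1290, 16]);
translate([1430, 0, 365]) cube([91, 1290, 16]);
translate([1541, 0, 365]) cube([91, 1290, 16]);
translate([1652, 0, 365]) cube([91, 1290, 16]);
translate([1763, 0, 365]) cube([91, 1290, 16]);


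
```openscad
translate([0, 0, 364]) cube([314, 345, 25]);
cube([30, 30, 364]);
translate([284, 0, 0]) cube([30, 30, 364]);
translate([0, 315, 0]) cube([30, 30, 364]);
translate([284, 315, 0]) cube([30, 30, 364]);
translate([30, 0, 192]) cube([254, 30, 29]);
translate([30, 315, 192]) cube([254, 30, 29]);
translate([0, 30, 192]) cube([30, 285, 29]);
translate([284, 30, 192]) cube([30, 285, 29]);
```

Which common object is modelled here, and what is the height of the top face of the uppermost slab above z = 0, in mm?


A stool. The seat height is 389 mm.

A 314×345×25 slab at z = 364 on four corner posts — a stool. The seat top is 364 + 25 = 389 mm.


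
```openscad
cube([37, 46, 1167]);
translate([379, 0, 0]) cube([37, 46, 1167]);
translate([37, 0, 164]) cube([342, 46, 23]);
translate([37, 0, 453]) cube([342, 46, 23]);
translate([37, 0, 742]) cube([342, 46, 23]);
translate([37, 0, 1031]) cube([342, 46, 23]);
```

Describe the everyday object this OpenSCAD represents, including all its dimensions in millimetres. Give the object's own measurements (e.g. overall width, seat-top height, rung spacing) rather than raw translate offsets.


A straight ladder. Two 37×46 mm vertical rails, 1167 mm tall, stand 416 mm apart (outside-to-outside) with their front faces coplanar on the −y side. 4 rungs, each 46 mm deep and 23 mm tall, span between the inner faces of the rails, front faces flush with the rails. The lowest rung's underside is at z = 164 mm and rungs are spaced 289 mm apart (underside to underside).


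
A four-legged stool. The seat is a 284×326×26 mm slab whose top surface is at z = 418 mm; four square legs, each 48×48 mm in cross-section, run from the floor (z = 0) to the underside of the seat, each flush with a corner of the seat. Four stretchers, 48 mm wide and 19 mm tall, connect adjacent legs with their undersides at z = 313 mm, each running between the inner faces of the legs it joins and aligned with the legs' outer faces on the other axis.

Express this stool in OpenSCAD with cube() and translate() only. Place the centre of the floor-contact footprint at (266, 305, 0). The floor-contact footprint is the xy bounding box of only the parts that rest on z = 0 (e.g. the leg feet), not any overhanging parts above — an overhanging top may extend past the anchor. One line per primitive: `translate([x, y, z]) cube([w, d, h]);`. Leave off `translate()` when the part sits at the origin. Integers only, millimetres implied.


translate([124, 142, 392]) cube([284, 326, 26]);
translate([124, 142, 0]) cube([48, 48, 392]);
translate([360, 142, 0]) cube([48, 48, 392]);
translate([124, 420, 0]) cube([48, 48, 392]);
translate([360, 420, 0]) cube([48, 48, 392]);
translate([172, 142, 313]) cube([188, 48, 19]);
translate([172, 420, 313]) cube([188, 48, 19]);
translate([124, 190, 313]) cube([48, 230, 19]);
translate([360, 190, 313]) cube([48, 230, 19]);


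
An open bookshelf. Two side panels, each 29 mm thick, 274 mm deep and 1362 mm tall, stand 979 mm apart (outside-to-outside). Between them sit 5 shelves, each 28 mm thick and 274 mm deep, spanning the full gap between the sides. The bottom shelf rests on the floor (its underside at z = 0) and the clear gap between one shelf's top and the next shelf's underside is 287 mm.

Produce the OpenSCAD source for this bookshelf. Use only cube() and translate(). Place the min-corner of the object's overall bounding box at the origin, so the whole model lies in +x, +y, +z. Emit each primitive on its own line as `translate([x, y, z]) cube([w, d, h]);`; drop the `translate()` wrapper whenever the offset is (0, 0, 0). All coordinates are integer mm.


cube([29, 274, 1362]);
translate([950, 0, 0]) cube([29, 274, 1362]);
translate([29, 0, 0]) cube([921, 274, 28]);
translate([29, 0, 315]) cube([921, 274, 28]);
translate([29, 0, 630]) cube([921, 274, 28]);
translate([29, 0, 945]) cube([921, 274, 28]);
translate([29, 0, 1260]) cube([921, 274, 28]);


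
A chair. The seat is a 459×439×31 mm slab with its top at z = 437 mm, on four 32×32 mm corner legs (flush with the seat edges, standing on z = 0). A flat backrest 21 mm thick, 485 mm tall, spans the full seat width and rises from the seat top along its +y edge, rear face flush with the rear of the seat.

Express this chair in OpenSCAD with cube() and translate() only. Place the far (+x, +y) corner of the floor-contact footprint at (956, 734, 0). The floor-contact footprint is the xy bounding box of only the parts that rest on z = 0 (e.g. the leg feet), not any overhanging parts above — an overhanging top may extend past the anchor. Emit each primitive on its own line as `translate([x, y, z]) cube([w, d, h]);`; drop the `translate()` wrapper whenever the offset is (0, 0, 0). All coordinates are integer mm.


// leg_h = 437 - 31 = 406
translate([497, 295, 406]) cube([459, 439, 31]);
translate([497, 295, 0]) cube([32, 32, 406]);
translate([924, 295, 0]) cube([32, 32, 406]);
translate([497, 702, 0]) cube([32, 32, 406]);
translate([924, 702, 0]) cube([32, 32, 406]);
translate([497, 713, 437]) cube([459, 21, 485]);


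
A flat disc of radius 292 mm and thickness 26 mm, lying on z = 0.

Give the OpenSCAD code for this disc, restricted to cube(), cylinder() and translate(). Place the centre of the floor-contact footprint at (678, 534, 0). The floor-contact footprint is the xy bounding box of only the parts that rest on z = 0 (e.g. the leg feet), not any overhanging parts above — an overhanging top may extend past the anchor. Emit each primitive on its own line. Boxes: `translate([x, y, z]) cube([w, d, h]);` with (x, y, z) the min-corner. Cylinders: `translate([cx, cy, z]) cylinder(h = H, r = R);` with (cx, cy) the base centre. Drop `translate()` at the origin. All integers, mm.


translate([678, 534, 0]) cylinder(h = 26, r = 292);


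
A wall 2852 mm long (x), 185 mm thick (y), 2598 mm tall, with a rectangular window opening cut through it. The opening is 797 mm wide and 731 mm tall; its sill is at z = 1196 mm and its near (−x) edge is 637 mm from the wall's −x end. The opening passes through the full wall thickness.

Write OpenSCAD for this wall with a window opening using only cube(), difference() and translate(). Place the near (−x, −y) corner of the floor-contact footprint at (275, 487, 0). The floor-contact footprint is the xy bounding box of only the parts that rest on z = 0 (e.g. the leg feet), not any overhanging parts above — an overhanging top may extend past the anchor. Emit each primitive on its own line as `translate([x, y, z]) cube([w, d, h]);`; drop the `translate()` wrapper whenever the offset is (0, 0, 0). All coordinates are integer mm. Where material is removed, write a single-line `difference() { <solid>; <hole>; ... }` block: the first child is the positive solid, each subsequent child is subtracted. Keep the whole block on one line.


difference() { translate([275, 487, 0]) cube([2852, 185, 2598]); translate([912, 487, 1196]) cube([797, 185, 731]); }


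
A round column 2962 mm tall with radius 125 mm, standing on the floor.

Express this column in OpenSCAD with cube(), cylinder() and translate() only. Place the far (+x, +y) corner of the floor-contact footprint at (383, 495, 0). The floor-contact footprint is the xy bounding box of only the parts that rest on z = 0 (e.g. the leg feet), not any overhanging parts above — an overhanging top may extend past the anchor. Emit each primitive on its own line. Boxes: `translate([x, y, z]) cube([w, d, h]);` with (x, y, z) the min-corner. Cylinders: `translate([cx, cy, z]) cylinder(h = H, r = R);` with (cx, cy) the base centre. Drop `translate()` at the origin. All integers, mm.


translate([258, 370, 0]) cylinder(h = 2962, r = 125);


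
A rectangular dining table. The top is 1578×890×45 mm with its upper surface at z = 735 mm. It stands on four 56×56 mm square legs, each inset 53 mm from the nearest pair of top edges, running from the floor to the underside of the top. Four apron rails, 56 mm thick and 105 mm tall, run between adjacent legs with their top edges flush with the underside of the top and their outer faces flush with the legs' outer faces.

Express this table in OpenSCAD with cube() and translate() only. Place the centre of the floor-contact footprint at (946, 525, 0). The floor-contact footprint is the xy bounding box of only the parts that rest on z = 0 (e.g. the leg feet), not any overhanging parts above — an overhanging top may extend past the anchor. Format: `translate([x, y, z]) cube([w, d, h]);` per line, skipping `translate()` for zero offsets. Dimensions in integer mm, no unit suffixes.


// leg_h = 735 - 45 = 690
// apron z = 690 - 105 = 585
translate([157, 80, 690]) cube([1578, 890, 45]);
translate([210, 133, 0]) cube([56, 56, 690]);
translate([1626, 133, 0]) cube([56, 56, 690]);
translate([210, 861, 0]) cube([56, 56, 690]);
translate([1626, 861, 0]) cube([56, 56, 690]);
translate([266, 133, 585]) cube([1360, 56, 105]);
translate([266, 861, 585]) cube([1360, 56, 105]);
translate([210, 189, 585]) cube([56, 672, 105]);
translate([1626, 189, 585]) cube([56, 672, 105]);


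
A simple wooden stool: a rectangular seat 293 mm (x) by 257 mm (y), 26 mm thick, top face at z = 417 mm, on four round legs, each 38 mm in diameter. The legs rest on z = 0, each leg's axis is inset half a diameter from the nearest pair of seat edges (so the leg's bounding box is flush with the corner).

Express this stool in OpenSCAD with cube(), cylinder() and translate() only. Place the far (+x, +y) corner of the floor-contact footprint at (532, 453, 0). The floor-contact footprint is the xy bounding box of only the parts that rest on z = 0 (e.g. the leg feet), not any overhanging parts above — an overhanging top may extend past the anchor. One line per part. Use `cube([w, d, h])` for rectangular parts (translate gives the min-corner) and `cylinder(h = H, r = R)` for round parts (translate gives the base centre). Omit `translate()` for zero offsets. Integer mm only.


// leg_h = 417 - 26 = 391
translate([239, 196, 391]) cube([293, 257, 26]);
translate([258, 215, 0]) cylinder(h = 391, r = 19);
translate([513, 215, 0]) cylinder(h = 391, r = 19);
translate([258, 434, 0]) cylinder(h = 391, r = 19);
translate([513, 434, 0]) cylinder(h = 391, r = 19);


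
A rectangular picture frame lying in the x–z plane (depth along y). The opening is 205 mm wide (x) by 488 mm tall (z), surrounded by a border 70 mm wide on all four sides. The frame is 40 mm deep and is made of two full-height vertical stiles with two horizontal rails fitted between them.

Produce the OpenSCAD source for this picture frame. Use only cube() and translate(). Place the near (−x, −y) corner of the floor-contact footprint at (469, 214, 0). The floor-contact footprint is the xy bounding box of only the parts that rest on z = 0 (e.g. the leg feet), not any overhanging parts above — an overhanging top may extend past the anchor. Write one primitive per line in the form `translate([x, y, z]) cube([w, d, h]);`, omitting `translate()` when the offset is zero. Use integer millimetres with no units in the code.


translate([469, 214, 0]) cube([70, 40, 628]);
translate([744, 214, 0]) cube([70, 40, 628]);
translate([539, 214, 0]) cube([205, 40, 70]);
translate([539, 214, 558]) cube([205, 40, 70]);


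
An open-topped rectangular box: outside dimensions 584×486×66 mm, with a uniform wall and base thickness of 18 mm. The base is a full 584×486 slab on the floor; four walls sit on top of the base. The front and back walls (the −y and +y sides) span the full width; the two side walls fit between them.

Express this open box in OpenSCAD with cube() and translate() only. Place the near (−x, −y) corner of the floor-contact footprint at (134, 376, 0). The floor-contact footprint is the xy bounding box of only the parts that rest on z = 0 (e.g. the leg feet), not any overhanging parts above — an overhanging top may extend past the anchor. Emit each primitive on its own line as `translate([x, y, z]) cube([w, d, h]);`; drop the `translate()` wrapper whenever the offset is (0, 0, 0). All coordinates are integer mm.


translate([134, 376, 0]) cube([584, 486, 18]);
translate([134, 376, 18]) cube([584, 18, 48]);
translate([134, 844, 18]) cube([584, 18, 48]);
translate([134, 394, 18]) cube([18, 450, 48]);
translate([700, 394, 18]) cube([18, 450, 48]);


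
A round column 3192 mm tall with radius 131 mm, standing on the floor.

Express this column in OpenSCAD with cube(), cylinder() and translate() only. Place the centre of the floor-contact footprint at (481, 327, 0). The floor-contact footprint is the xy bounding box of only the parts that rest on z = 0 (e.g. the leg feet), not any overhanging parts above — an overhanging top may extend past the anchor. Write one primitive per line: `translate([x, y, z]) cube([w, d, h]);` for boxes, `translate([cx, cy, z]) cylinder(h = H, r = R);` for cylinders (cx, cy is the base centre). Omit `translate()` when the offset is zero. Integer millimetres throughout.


translate([481, 327, 0]) cylinder(h = 3192, r = 131);


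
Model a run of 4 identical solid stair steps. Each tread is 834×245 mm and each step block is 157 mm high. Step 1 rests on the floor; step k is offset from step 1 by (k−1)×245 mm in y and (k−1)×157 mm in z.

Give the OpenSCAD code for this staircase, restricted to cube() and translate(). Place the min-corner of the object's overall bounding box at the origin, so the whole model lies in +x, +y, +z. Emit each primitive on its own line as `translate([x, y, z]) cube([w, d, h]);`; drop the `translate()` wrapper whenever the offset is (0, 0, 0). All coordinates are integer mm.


cube([834, 245, 157]);
translate([0, 245, 157]) cube([834, 245, 157]);
translate([0, 490, 314]) cube([834, 245, 157]);
translate([0, 735, 471]) cube([834, 245, 157]);


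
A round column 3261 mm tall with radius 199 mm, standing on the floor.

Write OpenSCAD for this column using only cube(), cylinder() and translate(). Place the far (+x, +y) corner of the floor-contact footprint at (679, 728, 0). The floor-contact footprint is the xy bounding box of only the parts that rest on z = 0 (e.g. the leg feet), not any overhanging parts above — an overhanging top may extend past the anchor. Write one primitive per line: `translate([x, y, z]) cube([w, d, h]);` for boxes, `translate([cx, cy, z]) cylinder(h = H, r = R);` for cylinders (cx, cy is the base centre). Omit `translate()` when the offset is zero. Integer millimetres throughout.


translate([480, 529, 0]) cylinder(h = 3261, r = 199);


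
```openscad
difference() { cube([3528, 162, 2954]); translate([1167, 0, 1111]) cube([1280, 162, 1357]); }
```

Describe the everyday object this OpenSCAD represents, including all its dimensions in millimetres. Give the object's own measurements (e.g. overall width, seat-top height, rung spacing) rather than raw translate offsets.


A wall 3528 mm long (x), 162 mm thick (y), 2954 mm tall, with a rectangular window opening cut through it. The opening is 1280 mm wide and 1357 mm tall; its sill is at z = 1111 mm and its near (−x) edge is 1167 mm from the wall's −x end. The opening passes through the full wall thickness.


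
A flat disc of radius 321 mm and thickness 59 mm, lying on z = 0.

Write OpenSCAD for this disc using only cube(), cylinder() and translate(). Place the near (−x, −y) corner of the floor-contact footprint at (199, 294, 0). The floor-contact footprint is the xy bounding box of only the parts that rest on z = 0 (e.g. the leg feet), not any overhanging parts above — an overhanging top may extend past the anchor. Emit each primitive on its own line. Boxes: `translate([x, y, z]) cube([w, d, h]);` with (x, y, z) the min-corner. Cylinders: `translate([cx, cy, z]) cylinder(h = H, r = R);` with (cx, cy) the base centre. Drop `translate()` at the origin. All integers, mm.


translate([520, 615, 0]) cylinder(h = 59, r = 321);


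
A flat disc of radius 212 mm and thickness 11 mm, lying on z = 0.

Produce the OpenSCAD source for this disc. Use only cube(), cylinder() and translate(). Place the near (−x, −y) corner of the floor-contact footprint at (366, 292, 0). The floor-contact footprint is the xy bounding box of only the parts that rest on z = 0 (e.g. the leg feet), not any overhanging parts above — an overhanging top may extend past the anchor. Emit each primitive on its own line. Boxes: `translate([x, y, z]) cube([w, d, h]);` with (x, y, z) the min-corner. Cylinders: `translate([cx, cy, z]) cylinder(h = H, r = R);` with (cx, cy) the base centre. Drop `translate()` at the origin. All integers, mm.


translate([578, 504, 0]) cylinder(h = 11, r = 212);


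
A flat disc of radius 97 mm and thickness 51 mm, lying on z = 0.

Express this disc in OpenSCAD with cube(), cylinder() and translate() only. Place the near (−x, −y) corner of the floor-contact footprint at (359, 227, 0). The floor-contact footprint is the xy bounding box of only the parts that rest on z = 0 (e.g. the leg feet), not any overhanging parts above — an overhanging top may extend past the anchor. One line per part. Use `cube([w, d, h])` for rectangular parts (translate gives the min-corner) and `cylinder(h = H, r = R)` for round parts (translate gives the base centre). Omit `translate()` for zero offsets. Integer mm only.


translate([456, 324, 0]) cylinder(h = 51, r = 97);


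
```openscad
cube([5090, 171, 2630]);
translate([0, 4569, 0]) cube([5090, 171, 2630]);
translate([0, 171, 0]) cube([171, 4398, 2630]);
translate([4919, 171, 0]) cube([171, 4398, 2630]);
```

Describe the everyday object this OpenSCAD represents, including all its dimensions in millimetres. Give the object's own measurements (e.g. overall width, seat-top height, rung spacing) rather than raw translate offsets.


The wall frame of a small rectangular building: four walls, each 2630 mm tall and 171 mm thick, enclosing a footprint 5090 mm (x) by 4740 mm (y) outside-to-outside, with no floor or roof. The front and back walls (the −y and +y sides) span the full width; the two side walls fit between them.


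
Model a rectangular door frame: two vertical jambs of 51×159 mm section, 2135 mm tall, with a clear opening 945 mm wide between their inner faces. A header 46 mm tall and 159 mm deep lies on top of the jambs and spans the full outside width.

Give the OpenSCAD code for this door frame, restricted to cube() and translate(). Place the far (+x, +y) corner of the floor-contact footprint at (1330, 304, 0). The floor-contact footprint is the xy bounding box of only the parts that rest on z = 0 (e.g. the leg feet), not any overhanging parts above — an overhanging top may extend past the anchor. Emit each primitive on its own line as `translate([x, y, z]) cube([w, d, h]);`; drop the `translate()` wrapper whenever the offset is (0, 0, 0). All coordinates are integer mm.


translate([283, 145, 0]) cube([51, 159, 2135]);
translate([1279, 145, 0]) cube([51, 159, 2135]);
translate([283, 145, 2135]) cube([1047, 159, 46]);


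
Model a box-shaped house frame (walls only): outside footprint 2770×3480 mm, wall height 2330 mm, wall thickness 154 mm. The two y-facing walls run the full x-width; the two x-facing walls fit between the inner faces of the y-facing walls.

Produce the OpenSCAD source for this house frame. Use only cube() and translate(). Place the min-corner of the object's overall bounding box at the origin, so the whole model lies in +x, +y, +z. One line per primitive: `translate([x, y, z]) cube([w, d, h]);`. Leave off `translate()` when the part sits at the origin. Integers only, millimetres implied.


cube([2770, 154, 2330]);
translate([0, 3326, 0]) cube([2770, 154, 2330]);
translate([0, 154, 0]) cube([154, 3172, 2330]);
translate([2616, 154, 0]) cube([154, 3172, 2330]);


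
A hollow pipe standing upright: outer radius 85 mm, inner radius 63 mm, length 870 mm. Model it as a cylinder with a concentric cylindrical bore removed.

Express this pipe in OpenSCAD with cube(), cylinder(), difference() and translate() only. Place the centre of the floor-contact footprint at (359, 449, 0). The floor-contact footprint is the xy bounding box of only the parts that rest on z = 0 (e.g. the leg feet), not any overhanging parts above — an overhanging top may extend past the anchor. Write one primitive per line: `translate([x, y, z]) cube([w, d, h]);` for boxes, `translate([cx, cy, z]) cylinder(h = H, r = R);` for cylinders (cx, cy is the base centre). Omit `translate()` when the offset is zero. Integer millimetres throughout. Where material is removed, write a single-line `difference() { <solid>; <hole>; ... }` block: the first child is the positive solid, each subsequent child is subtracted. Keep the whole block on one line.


difference() { translate([359, 449, 0]) cylinder(h = 870, r = 85); translate([359, 449, 0]) cylinder(h = 870, r = 63); }


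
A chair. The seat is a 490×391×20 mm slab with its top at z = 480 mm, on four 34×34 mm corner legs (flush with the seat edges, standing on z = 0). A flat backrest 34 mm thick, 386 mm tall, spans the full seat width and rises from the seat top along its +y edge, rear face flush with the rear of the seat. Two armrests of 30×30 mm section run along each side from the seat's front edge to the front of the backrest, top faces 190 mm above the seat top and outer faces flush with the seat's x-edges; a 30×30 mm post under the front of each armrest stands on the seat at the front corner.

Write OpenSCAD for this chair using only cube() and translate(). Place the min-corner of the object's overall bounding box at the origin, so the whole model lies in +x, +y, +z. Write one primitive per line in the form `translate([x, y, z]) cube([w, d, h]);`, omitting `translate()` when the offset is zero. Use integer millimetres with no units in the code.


translate([0, 0, 460]) cube([490, 391, 20]);
cube([34, 34, 460]);
translate([456, 0, 0]) cube([34, 34, 460]);
translate([0, 357, 0]) cube([34, 34, 460]);
translate([456, 357, 0]) cube([34, 34, 460]);
translate([0, 357, 480]) cube([490, 34, 386]);
translate([0, 0, 640]) cube([30, 357, 30]);
translate([460, 0, 640]) cube([30, 357, 30]);
translate([0, 0, 480]) cube([30, 30, 160]);
translate([460, 0, 480]) cube([30, 30, 160]);


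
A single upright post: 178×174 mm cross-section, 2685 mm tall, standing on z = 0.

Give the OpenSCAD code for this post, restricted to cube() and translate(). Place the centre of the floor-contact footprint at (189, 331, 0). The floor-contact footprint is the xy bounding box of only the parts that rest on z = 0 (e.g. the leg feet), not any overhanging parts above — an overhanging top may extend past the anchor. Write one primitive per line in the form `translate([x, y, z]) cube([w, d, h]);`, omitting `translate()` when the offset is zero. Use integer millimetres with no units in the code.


translate([100, 244, 0]) cube([178, 174, 2685]);


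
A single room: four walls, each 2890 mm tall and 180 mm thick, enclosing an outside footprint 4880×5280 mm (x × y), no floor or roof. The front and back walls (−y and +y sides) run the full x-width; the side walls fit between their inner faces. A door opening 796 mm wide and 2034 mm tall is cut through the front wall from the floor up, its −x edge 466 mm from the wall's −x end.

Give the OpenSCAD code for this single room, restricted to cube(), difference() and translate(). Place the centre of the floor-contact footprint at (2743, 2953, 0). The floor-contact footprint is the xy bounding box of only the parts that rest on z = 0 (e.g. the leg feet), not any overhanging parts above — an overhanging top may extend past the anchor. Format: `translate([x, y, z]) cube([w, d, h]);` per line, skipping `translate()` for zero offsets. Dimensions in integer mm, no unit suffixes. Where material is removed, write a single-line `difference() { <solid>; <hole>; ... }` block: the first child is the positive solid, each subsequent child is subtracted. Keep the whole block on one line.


difference() { translate([303, 313, 0]) cube([4880, 180, 2890]); translate([769, 313, 0]) cube([796, 180, 2034]); }
translate([303, 5413, 0]) cube([4880, 180, 2890]);
translate([303, 493, 0]) cube([180, 4920, 2890]);
translate([5003, 493, 0]) cube([180, 4920, 2890]);


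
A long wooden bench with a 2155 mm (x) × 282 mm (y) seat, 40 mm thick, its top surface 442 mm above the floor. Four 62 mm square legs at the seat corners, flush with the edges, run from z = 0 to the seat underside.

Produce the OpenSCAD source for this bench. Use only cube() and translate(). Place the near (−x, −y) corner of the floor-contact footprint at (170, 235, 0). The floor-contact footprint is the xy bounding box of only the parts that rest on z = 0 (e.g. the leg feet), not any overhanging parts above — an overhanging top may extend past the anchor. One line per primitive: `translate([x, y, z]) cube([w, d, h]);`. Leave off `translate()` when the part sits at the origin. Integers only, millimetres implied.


translate([170, 235, 402]) cube([2155, 282, 40]);
translate([170, 235, 0]) cube([62, 62, 402]);
translate([170, 455, 0]) cube([62, 62, 402]);
translate([2263, 235, 0]) cube([62, 62, 402]);
translate([2263, 455, 0]) cube([62, 62, 402]);


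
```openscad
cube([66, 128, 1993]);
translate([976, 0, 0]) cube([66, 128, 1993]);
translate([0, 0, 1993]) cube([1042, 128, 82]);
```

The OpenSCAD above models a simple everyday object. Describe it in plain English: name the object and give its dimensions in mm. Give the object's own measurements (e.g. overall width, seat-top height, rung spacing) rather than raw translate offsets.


A door frame. The clear opening is 910 mm wide and 1993 mm high. Two 66 mm wide jambs, 128 mm deep, stand either side of the opening from the floor to the top of the opening. A 82 mm thick head sits across the top of both jambs, spanning the full outside width of the frame.


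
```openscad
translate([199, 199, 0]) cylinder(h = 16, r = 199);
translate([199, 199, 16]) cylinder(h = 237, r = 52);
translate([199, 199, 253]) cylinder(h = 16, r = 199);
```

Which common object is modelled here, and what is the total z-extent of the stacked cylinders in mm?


A spool. The overall height is 269 mm.

Three coaxial cylinders, large–small–large — a spool. Two 16 mm flanges and a 237 mm core give 16 + 237 + 16 = 269 mm.


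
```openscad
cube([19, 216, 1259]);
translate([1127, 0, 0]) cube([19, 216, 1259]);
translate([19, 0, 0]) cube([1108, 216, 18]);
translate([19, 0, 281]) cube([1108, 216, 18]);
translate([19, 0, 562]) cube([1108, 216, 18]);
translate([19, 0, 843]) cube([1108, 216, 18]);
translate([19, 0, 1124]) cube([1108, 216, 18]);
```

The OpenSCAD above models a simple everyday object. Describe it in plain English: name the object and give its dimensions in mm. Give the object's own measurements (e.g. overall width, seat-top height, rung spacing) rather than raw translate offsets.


An open bookshelf. Two side panels, each 19 mm thick, 216 mm deep and 1259 mm tall, stand 1146 mm apart (outside-to-outside). Between them sit 5 shelves, each 18 mm thick and 216 mm deep, spanning the full gap between the sides. The bottom shelf rests on the floor (its underside at z = 0) and the clear gap between one shelf's top and the next shelf's underside is 263 mm.


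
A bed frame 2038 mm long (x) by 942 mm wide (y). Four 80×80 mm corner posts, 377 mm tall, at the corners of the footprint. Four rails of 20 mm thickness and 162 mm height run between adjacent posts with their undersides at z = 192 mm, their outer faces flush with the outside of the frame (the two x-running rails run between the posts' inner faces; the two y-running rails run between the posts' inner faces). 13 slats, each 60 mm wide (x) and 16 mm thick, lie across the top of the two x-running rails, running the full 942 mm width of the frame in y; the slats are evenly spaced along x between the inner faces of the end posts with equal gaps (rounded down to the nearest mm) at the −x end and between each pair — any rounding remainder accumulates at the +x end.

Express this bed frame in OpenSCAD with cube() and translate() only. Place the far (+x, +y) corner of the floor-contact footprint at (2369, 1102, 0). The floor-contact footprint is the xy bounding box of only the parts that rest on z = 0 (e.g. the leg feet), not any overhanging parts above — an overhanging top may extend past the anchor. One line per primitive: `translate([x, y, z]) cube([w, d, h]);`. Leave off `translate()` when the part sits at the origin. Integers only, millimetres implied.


translate([331, 160, 0]) cube([80, 80, 377]);
translate([331, 1022, 0]) cube([80, 80, 377]);
translate([2289, 160, 0]) cube([80, 80, 377]);
translate([2289, 1022, 0]) cube([80, 80, 377]);
translate([411, 160, 192]) cube([1878, 20, 162]);
translate([411, 1082, 192]) cube([1878, 20, 162]);
translate([331, 240, 192]) cube([20, 782, 162]);
translate([2349, 240, 192]) cube([20, 782, 162]);
translate([489, 160, 354]) cube([60, 942, 16]);
translate([627, 160, 354]) cube([60, 942, 16]);
translate([765, 160, 354]) cube([60, 942, 16]);
translate([903, 160, 354]) cube([60, 942, 16]);
translate([1041, 160, 354]) cube([60, 942, 16]);
translate([1179, 160, 354]) cube([60, 942, 16]);
translate([1317, 160, 354]) cube([60, 942, 16]);
translate([1455, 160, 354]) cube([60, 942, 16]);
translate([1593, 160, 354]) cube([60, 942, 16]);
translate([1731, 160, 354]) cube([60, 942, 16]);
translate([1869, 160, 354]) cube([60, 942, 16]);
translate([2007, 160, 354]) cube([60, 942, 16]);
translate([2145, 160, 354]) cube([60, 942, 16]);


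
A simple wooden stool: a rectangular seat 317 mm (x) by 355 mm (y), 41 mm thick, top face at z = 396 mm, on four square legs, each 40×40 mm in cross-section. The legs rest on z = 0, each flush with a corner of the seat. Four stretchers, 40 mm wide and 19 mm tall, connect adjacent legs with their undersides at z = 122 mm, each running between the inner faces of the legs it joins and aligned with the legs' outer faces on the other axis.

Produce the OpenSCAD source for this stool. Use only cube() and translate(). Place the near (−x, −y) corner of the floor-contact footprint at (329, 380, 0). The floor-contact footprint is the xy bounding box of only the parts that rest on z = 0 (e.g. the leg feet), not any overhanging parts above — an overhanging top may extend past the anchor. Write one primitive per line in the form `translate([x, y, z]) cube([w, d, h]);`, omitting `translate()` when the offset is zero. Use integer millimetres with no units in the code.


translate([329, 380, 355]) cube([317, 355, 41]);
translate([329, 380, 0]) cube([40, 40, 355]);
translate([606, 380, 0]) cube([40, 40, 355]);
translate([329, 695, 0]) cube([40, 40, 355]);
translate([606, 695, 0]) cube([40, 40, 355]);
translate([369, 380, 122]) cube([237, 40, 19]);
translate([369, 695, 122]) cube([237, 40, 19]);
translate([329, 420, 122]) cube([40, 275, 19]);
translate([606, 420, 122]) cube([40, 275, 19]);


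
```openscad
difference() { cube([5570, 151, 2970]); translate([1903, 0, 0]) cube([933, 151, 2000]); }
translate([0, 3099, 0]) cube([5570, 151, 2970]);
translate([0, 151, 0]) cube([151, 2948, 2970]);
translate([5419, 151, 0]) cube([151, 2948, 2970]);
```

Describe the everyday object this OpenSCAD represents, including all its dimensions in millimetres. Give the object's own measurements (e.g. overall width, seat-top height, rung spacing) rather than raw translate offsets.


A single room: four walls, each 2970 mm tall and 151 mm thick, enclosing an outside footprint 5570×3250 mm (x × y), no floor or roof. The front and back walls (−y and +y sides) run the full x-width; the side walls fit between their inner faces. A door opening 933 mm wide and 2000 mm tall is cut through the front wall from the floor up, its −x edge 1903 mm from the wall's −x end.


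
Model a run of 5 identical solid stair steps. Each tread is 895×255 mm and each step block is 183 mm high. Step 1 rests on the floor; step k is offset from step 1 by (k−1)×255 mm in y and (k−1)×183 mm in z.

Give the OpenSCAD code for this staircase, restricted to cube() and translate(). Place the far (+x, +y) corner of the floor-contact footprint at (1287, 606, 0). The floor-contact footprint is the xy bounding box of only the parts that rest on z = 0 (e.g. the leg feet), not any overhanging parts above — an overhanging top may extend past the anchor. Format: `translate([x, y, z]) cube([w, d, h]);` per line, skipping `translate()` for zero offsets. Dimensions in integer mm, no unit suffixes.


translate([392, 351, 0]) cube([895, 255, 183]);
translate([392, 606, 183]) cube([895, 255, 183]);
translate([392, 861, 366]) cube([895, 255, 183]);
translate([392, 1116, 549]) cube([895, 255, 183]);
translate([392, 1371, 732]) cube([895, 255, 183]);


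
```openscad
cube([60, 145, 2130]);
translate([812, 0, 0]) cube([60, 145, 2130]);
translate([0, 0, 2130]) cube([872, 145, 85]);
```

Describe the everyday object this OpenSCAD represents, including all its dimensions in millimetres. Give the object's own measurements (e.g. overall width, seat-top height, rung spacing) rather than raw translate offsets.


A door frame. The clear opening is 752 mm wide and 2130 mm high. Two 60 mm wide jambs, 145 mm deep, stand either side of the opening from the floor to the top of the opening. A 85 mm thick head sits across the top of both jambs, spanning the full outside width of the frame.
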